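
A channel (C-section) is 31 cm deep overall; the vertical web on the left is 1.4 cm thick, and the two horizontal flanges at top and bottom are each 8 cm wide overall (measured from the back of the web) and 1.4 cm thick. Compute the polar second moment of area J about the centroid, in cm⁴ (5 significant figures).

J ≈ 7808.0 cm⁴

Break the section into simple shapes (no overlaps), measuring from the bottom-left corner of the bounding box.
Web: 1.4 × 31, A = 43.4 cm², y = 15.5 cm, Ī = 3475.617 cm⁴.
Top flange (beyond web): 6.6 × 1.4, A = 9.24 cm², y = 30.3 cm, Ī = 1.5092 cm⁴.
Bottom flange (beyond web): 6.6 × 1.4, A = 9.24 cm², y = 0.7 cm, Ī = 1.5092 cm⁴.
By symmetry the centroid is at mid-height, ȳ = 15.5 cm.
Transfer each piece to the centroidal x-axis using Ī + A·d² with d = y − 15.5:
  web: d = 0 cm → contributes +3475.617 cm⁴
  top flange (beyond web): d = 14.8 cm → contributes +2025.439 cm⁴
  bottom flange (beyond web): d = -14.8 cm → contributes +2025.439 cm⁴
Total I = 7526.494 cm⁴.
For the y-axis: x̄ = 1.89457 cm.
Repeating about the centroidal y-axis gives I_y = 281.5484 cm⁴.
Polar second moment: J = I_x + I_y = 7808.043 cm⁴.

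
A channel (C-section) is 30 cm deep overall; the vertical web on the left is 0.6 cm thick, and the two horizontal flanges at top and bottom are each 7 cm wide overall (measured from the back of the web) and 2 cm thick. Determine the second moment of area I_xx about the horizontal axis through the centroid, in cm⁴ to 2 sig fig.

I_xx ≈ 6400 cm⁴

Treat the section as a set of non-overlapping primitives; coordinates are from the bounding-box lower-left.
Web: 0.6 × 30, A = 18 cm², y = 15 cm, Ī = 1 350 cm⁴.
Top flange (beyond web): 6.4 × 2, A = 12.8 cm², y = 29 cm, Ī = 4.267 cm⁴.
Bottom flange (beyond web): 6.4 × 2, A = 12.8 cm², y = 1 cm, Ī = 4.267 cm⁴.
By symmetry the centroid is at mid-height, ȳ = 15 cm.
Transfer each piece to the horizontal axis through the centroid using Ī + A·d² with d = y − 15:
  web: d = 0 cm → contributes +1 350 cm⁴
  top flange (beyond web): d = 14 cm → contributes +2 513 cm⁴
  bottom flange (beyond web): d = -14 cm → contributes +2 513 cm⁴
Total I = 6 376 cm⁴.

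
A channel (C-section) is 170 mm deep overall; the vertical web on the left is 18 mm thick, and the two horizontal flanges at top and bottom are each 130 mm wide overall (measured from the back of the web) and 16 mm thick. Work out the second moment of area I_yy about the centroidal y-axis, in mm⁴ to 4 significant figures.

Decompose the section into non-overlapping parts with the origin at the bottom-left of its bounding rectangle.
Web: 18 × 170, A = 3 060 mm², x = 9 mm, Ī = 82 620 mm⁴.
Top flange (beyond web): 112 × 16, A = 1 792 mm², x = 74 mm, Ī = 1 873 237 mm⁴.
Bottom flange (beyond web): 112 × 16, A = 1 792 mm², x = 74 mm, Ī = 1 873 237 mm⁴.
Centroid: x̄ = ΣA·x / ΣA = 44.0632 mm.
Transfer each piece to the centroidal y-axis using Ī + A·d² with d = x − 44.0632:
  web: d = -35.0632 mm → contributes +3 844 673 mm⁴
  top flange (beyond web): d = 29.9368 mm → contributes +3 479 248 mm⁴
  bottom flange (beyond web): d = 29.9368 mm → contributes +3 479 248 mm⁴
Total I = 10 803 168 mm⁴.

I_yy ≈ 1.080 × 10⁷ mm⁴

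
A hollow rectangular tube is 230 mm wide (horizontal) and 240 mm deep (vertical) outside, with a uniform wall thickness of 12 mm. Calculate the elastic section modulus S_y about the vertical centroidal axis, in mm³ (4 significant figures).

S_y ≈ 7.477 × 10⁵ mm³

Break the section into simple shapes (no overlaps), measuring from the bottom-left corner of the bounding box.
Outer rectangle: 230 × 240, A = 55 200 mm², x = 115 mm, Ī = 243 340 000 mm⁴.
Inner void (subtracted): 206 × 216, A = 44 496 mm², x = 115 mm, Ī = 157 352 688 mm⁴.
By symmetry the centroid is at mid-width, x̄ = 115 mm.
All pieces are centred on the vertical centroidal axis, so I = ΣĪ (holes subtracted) = 85 987 312 mm⁴.
Extreme fibre distance c = 115 mm; S = I/c = 747 716 mm³.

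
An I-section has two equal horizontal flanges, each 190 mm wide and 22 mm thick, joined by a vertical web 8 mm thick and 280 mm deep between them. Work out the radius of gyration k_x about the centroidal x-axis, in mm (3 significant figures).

k_x ≈ 139 mm

Split into non-overlapping primitives; take the origin at the lower-left of the bounding box.
Bottom flange: 190 × 22, A = 4 180 mm², y = 11 mm, Ī = 168 593 mm⁴.
Web: 8 × 280, A = 2 240 mm², y = 162 mm, Ī = 14 634 667 mm⁴.
Top flange: 190 × 22, A = 4 180 mm², y = 313 mm, Ī = 168 593 mm⁴.
By symmetry the centroid is at mid-height, ȳ = 162 mm.
Transfer each piece to the centroidal x-axis using Ī + A·d² with d = y − 162:
  bottom flange: d = -151 mm → contributes +95 476 773 mm⁴
  web: d = 0 mm → contributes +14 634 667 mm⁴
  top flange: d = 151 mm → contributes +95 476 773 mm⁴
Total I = 205 588 213 mm⁴.
Radius of gyration: k = √(I/A) = √(205 588 213 / 10 600) = 139.27 mm.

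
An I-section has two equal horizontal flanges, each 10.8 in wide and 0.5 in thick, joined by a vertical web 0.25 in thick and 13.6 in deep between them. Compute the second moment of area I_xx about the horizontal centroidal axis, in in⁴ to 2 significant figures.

Split into non-overlapping primitives; take the origin at the lower-left of the bounding box.
Bottom flange: 10.8 × 0.5, A = 5.4 in², y = 0.25 in, Ī = 0.1125 in⁴.
Web: 0.25 × 13.6, A = 3.4 in², y = 7.3 in, Ī = 52.41 in⁴.
Top flange: 10.8 × 0.5, A = 5.4 in², y = 14.35 in, Ī = 0.1125 in⁴.
By symmetry the centroid is at mid-height, ȳ = 7.3 in.
Transfer each piece to the horizontal centroidal axis using Ī + A·d² with d = y − 7.3:
  bottom flange: d = -7.05 in → contributes +268.5 in⁴
  web: d = 0 in → contributes +52.41 in⁴
  top flange: d = 7.05 in → contributes +268.5 in⁴
Total I = 589.4 in⁴.

I_xx ≈ 590 in⁴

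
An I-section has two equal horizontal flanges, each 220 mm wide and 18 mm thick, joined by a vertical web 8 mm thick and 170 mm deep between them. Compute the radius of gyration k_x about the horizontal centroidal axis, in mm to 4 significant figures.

Break the section into simple shapes (no overlaps), measuring from the bottom-left corner of the bounding box.
Bottom flange: 220 × 18, A = 3 960 mm², y = 9 mm, Ī = 106 920 mm⁴.
Web: 8 × 170, A = 1 360 mm², y = 103 mm, Ī = 3 275 333 mm⁴.
Top flange: 220 × 18, A = 3 960 mm², y = 197 mm, Ī = 106 920 mm⁴.
By symmetry the centroid is at mid-height, ȳ = 103 mm.
Transfer each piece to the horizontal centroidal axis using Ī + A·d² with d = y − 103:
  bottom flange: d = -94 mm → contributes +35 097 480 mm⁴
  web: d = 0 mm → contributes +3 275 333 mm⁴
  top flange: d = 94 mm → contributes +35 097 480 mm⁴
Total I = 73 470 293 mm⁴.
Radius of gyration: k = √(I/A) = √(73 470 293 / 9 280) = 88.9778 mm.

k_x ≈ 88.98 mm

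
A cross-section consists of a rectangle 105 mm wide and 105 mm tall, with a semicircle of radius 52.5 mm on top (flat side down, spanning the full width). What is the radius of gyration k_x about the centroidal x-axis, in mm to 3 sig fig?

Split into non-overlapping primitives; take the origin at the lower-left of the bounding box.
Rectangular body: 105 × 105, A = 11 025 mm², y = 52.5 mm, Ī = 10 129 219 mm⁴.
Semicircular cap: semicircle r = 52.5, A = 4329.5 mm², y = 127.28 mm, Ī = 833 814 mm⁴.
Centroid: ȳ = ΣA·y / ΣA = 73.586 mm.
Transfer each piece to the centroidal x-axis using Ī + A·d² with d = y − 73.586:
  rectangular body: d = -21.086 mm → contributes +15 031 231 mm⁴
  semicircular cap: d = 53.696 mm → contributes +13 316 685 mm⁴
Total I = 28 347 916 mm⁴.
Radius of gyration: k = √(I/A) = √(28 347 916 / 15 355) = 42.968 mm.

k_x ≈ 43.0 mm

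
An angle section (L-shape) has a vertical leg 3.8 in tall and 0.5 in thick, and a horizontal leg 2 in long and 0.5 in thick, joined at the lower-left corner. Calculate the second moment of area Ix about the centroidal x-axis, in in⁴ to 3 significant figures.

Decompose the section into non-overlapping parts with the origin at the bottom-left of its bounding rectangle.
Vertical leg: 0.5 × 3.8, A = 1.9 in², y = 1.9 in, Ī = 2.2863 in⁴.
Horizontal leg (remainder): 1.5 × 0.5, A = 0.75 in², y = 0.25 in, Ī = 0.015625 in⁴.
Centroid: ȳ = ΣA·y / ΣA = 1.433 in.
Transfer each piece to the centroidal x-axis using Ī + A·d² with d = y − 1.433:
  vertical leg: d = 0.46698 in → contributes +2.7007 in⁴
  horizontal leg (remainder): d = -1.183 in → contributes +1.0653 in⁴
Total I = 3.7659 in⁴.

Ix ≈ 3.77 in⁴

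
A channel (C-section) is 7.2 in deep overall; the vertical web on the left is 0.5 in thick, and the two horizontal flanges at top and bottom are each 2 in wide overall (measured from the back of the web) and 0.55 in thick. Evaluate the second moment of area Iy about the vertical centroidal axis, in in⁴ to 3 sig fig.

Break the section into simple shapes (no overlaps), measuring from the bottom-left corner of the bounding box.
Web: 0.5 × 7.2, A = 3.6 in², x = 0.25 in, Ī = 0.075 in⁴.
Top flange (beyond web): 1.5 × 0.55, A = 0.825 in², x = 1.25 in, Ī = 0.15469 in⁴.
Bottom flange (beyond web): 1.5 × 0.55, A = 0.825 in², x = 1.25 in, Ī = 0.15469 in⁴.
Centroid: x̄ = ΣA·x / ΣA = 0.56429 in.
Transfer each piece to the vertical centroidal axis using Ī + A·d² with d = x − 0.56429:
  web: d = -0.31429 in → contributes +0.43059 in⁴
  top flange (beyond web): d = 0.68571 in → contributes +0.54261 in⁴
  bottom flange (beyond web): d = 0.68571 in → contributes +0.54261 in⁴
Total I = 1.5158 in⁴.

Iy ≈ 1.52 in⁴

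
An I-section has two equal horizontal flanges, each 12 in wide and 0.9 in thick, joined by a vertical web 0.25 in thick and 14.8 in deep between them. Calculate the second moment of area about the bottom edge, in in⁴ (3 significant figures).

Break the section into simple shapes (no overlaps), measuring from the bottom-left corner of the bounding box.
Bottom flange: 12 × 0.9, A = 10.8 in², y = 0.45 in, Ī = 0.729 in⁴.
Web: 0.25 × 14.8, A = 3.7 in², y = 8.3 in, Ī = 67.537 in⁴.
Top flange: 12 × 0.9, A = 10.8 in², y = 16.15 in, Ī = 0.729 in⁴.
Transfer each piece to the base of the section using Ī + A·d² with d = y − 0:
  bottom flange: d = 0.45 in → contributes +2.916 in⁴
  web: d = 8.3 in → contributes +322.43 in⁴
  top flange: d = 16.15 in → contributes +2817.6 in⁴
Total I = 3 143 in⁴.

I_base ≈ 3140 in⁴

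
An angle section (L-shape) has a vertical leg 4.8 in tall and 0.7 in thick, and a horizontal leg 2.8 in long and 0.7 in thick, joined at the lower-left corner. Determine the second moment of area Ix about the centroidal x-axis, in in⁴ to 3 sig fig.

Decompose the section into non-overlapping parts with the origin at the bottom-left of its bounding rectangle.
Vertical leg: 0.7 × 4.8, A = 3.36 in², y = 2.4 in, Ī = 6.4512 in⁴.
Horizontal leg (remainder): 2.1 × 0.7, A = 1.47 in², y = 0.35 in, Ī = 0.060025 in⁴.
Centroid: ȳ = ΣA·y / ΣA = 1.7761 in.
Transfer each piece to the centroidal x-axis using Ī + A·d² with d = y − 1.7761:
  vertical leg: d = 0.62391 in → contributes +7.7591 in⁴
  horizontal leg (remainder): d = -1.4261 in → contributes +3.0496 in⁴
Total I = 10.809 in⁴.

Ix ≈ 10.8 in⁴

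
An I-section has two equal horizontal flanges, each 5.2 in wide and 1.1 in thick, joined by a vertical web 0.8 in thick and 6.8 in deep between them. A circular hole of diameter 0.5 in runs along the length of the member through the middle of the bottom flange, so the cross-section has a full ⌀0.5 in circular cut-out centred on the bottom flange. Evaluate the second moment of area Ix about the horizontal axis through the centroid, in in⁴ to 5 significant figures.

Treat the section as a set of non-overlapping primitives; coordinates are from the bounding-box lower-left.
Bottom flange: 5.2 × 1.1, A = 5.72 in², y = 0.55 in, Ī = 0.5767667 in⁴.
Web: 0.8 × 6.8, A = 5.44 in², y = 4.5 in, Ī = 20.96213 in⁴.
Top flange: 5.2 × 1.1, A = 5.72 in², y = 8.45 in, Ī = 0.5767667 in⁴.
Hole (subtracted): ⌀0.5, A = 0.1963495 in², y = 0.55 in, Ī = 0.003067962 in⁴.
Centroid: ȳ = ΣA·y / ΣA = 4.546487 in.
Transfer each piece to the horizontal axis through the centroid using Ī + A·d² with d = y − 4.546487:
  bottom flange: d = -3.996487 in → contributes +91.9361 in⁴
  web: d = -0.04648747 in → contributes +20.97389 in⁴
  top flange: d = 3.903513 in → contributes +87.73475 in⁴
  hole: d = -3.996487 in → contributes −3.139146 in⁴
Total I = 197.5056 in⁴.

Ix ≈ 197.51 in⁴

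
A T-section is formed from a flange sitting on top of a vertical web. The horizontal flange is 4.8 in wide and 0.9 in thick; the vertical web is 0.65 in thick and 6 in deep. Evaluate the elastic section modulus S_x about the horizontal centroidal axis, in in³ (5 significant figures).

S_x ≈ 7.5600 in³

Split into non-overlapping primitives; take the origin at the lower-left of the bounding box.
Flange: 4.8 × 0.9, A = 4.32 in², y = 6.45 in, Ī = 0.2916 in⁴.
Web: 0.65 × 6, A = 3.9 in², y = 3 in, Ī = 11.7 in⁴.
Centroid: ȳ = ΣA·y / ΣA = 4.813139 in.
Transfer each piece to the horizontal centroidal axis using Ī + A·d² with d = y − 4.813139:
  flange: d = 1.636861 in → contributes +11.86624 in⁴
  web: d = -1.813139 in → contributes +24.52114 in⁴
Total I = 36.38738 in⁴.
Extreme fibre distance c = 4.813139 in; S = I/c = 7.560011 in³.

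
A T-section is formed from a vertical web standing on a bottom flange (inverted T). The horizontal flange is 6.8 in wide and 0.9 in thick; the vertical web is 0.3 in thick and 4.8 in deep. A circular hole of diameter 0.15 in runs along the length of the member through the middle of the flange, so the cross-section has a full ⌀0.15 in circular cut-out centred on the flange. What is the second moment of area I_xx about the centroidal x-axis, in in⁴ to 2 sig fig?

I_xx ≈ 13 in⁴

Split into non-overlapping primitives; take the origin at the lower-left of the bounding box.
Flange: 6.8 × 0.9, A = 6.12 in², y = 0.45 in, Ī = 0.4131 in⁴.
Web: 0.3 × 4.8, A = 1.44 in², y = 3.3 in, Ī = 2.765 in⁴.
Hole (subtracted): ⌀0.15, A = 0.01767 in², y = 0.45 in, Ī = 0.00002485 in⁴.
Centroid: ȳ = ΣA·y / ΣA = 0.9941 in.
Transfer each piece to the centroidal x-axis using Ī + A·d² with d = y − 0.9941:
  flange: d = -0.5441 in → contributes +2.225 in⁴
  web: d = 2.306 in → contributes +10.42 in⁴
  hole: d = -0.5441 in → contributes −0.005257 in⁴
Total I = 12.64 in⁴.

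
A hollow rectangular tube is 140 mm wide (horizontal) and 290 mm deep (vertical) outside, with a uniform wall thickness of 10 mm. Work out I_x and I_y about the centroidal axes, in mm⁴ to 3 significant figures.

I_x ≈ 8.77 × 10⁷ mm⁴, I_y ≈ 2.74 × 10⁷ mm⁴

Decompose the section into non-overlapping parts with the origin at the bottom-left of its bounding rectangle.
Outer rectangle: 140 × 290, A = 40 600 mm², y = 145 mm, Ī = 284 538 333 mm⁴.
Inner void (subtracted): 120 × 270, A = 32 400 mm², y = 145 mm, Ī = 196 830 000 mm⁴.
By symmetry the centroid is at mid-height, ȳ = 145 mm.
All pieces are centred on the centroidal x-axis, so I = ΣĪ (holes subtracted) = 87 708 333 mm⁴.
Repeating about the centroidal y-axis gives I_y = 27 433 333 mm⁴.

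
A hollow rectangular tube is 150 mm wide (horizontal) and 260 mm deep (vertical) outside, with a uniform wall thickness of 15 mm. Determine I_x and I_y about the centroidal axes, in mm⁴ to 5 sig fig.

I_x ≈ 9.8030 × 10⁷ mm⁴, I_y ≈ 4.0005 × 10⁷ mm⁴

Split into non-overlapping primitives; take the origin at the lower-left of the bounding box.
Outer rectangle: 150 × 260, A = 39 000 mm², y = 130 mm, Ī = 219 700 000 mm⁴.
Inner void (subtracted): 120 × 230, A = 27 600 mm², y = 130 mm, Ī = 121 670 000 mm⁴.
By symmetry the centroid is at mid-height, ȳ = 130 mm.
All pieces are centred on the centroidal x-axis, so I = ΣĪ (holes subtracted) = 98 030 000 mm⁴.
Repeating about the centroidal y-axis gives I_y = 40 005 000 mm⁴.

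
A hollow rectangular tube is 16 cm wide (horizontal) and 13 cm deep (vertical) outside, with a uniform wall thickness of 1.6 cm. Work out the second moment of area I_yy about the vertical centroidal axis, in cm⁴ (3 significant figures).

Split into non-overlapping primitives; take the origin at the lower-left of the bounding box.
Outer rectangle: 16 × 13, A = 208 cm², x = 8 cm, Ī = 4437.3 cm⁴.
Inner void (subtracted): 12.8 × 9.8, A = 125.44 cm², x = 8 cm, Ī = 1712.7 cm⁴.
By symmetry the centroid is at mid-width, x̄ = 8 cm.
All pieces are centred on the vertical centroidal axis, so I = ΣĪ (holes subtracted) = 2724.7 cm⁴.

I_yy ≈ 2720 cm⁴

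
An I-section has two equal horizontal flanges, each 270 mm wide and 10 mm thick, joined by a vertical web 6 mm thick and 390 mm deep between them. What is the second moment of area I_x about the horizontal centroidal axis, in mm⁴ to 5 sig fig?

I_x ≈ 2.4570 × 10⁸ mm⁴

Treat the section as a set of non-overlapping primitives; coordinates are from the bounding-box lower-left.
Bottom flange: 270 × 10, A = 2 700 mm², y = 5 mm, Ī = 22 500 mm⁴.
Web: 6 × 390, A = 2 340 mm², y = 205 mm, Ī = 29 659 500 mm⁴.
Top flange: 270 × 10, A = 2 700 mm², y = 405 mm, Ī = 22 500 mm⁴.
By symmetry the centroid is at mid-height, ȳ = 205 mm.
Transfer each piece to the horizontal centroidal axis using Ī + A·d² with d = y − 205:
  bottom flange: d = -200 mm → contributes +108 022 500 mm⁴
  web: d = 0 mm → contributes +29 659 500 mm⁴
  top flange: d = 200 mm → contributes +108 022 500 mm⁴
Total I = 245 704 500 mm⁴.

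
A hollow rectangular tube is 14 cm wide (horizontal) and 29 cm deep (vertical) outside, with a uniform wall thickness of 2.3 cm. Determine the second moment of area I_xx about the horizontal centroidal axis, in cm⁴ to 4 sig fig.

Split into non-overlapping primitives; take the origin at the lower-left of the bounding box.
Outer rectangle: 14 × 29, A = 406 cm², y = 14.5 cm, Ī = 28453.8 cm⁴.
Inner void (subtracted): 9.4 × 24.4, A = 229.36 cm², y = 14.5 cm, Ī = 11379.3 cm⁴.
By symmetry the centroid is at mid-height, ȳ = 14.5 cm.
All pieces are centred on the horizontal centroidal axis, so I = ΣĪ (holes subtracted) = 17074.5 cm⁴.

I_xx ≈ 1.707 × 10⁴ cm⁴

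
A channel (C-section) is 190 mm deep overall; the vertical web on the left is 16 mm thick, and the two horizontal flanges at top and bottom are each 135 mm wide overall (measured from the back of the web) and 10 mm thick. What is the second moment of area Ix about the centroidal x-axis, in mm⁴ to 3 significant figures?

Break the section into simple shapes (no overlaps), measuring from the bottom-left corner of the bounding box.
Web: 16 × 190, A = 3 040 mm², y = 95 mm, Ī = 9 145 333 mm⁴.
Top flange (beyond web): 119 × 10, A = 1 190 mm², y = 185 mm, Ī = 9916.7 mm⁴.
Bottom flange (beyond web): 119 × 10, A = 1 190 mm², y = 5 mm, Ī = 9916.7 mm⁴.
By symmetry the centroid is at mid-height, ȳ = 95 mm.
Transfer each piece to the centroidal x-axis using Ī + A·d² with d = y − 95:
  web: d = 0 mm → contributes +9 145 333 mm⁴
  top flange (beyond web): d = 90 mm → contributes +9 648 917 mm⁴
  bottom flange (beyond web): d = -90 mm → contributes +9 648 917 mm⁴
Total I = 28 443 167 mm⁴.

Ix ≈ 2.84 × 10⁷ mm⁴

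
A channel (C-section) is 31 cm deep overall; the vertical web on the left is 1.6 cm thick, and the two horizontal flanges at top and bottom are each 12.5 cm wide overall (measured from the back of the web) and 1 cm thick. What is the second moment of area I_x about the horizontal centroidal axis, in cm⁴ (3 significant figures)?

Break the section into simple shapes (no overlaps), measuring from the bottom-left corner of the bounding box.
Web: 1.6 × 31, A = 49.6 cm², y = 15.5 cm, Ī = 3972.1 cm⁴.
Top flange (beyond web): 10.9 × 1, A = 10.9 cm², y = 30.5 cm, Ī = 0.90833 cm⁴.
Bottom flange (beyond web): 10.9 × 1, A = 10.9 cm², y = 0.5 cm, Ī = 0.90833 cm⁴.
By symmetry the centroid is at mid-height, ȳ = 15.5 cm.
Transfer each piece to the horizontal centroidal axis using Ī + A·d² with d = y − 15.5:
  web: d = 0 cm → contributes +3972.1 cm⁴
  top flange (beyond web): d = 15 cm → contributes +2453.4 cm⁴
  bottom flange (beyond web): d = -15 cm → contributes +2453.4 cm⁴
Total I = 8 879 cm⁴.

I_x ≈ 8880 cm⁴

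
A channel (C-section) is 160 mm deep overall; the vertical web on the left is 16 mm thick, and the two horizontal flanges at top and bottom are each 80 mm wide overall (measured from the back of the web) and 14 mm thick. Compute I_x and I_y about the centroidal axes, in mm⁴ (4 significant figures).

Decompose the section into non-overlapping parts with the origin at the bottom-left of its bounding rectangle.
Web: 16 × 160, A = 2 560 mm², y = 80 mm, Ī = 5 461 333 mm⁴.
Top flange (beyond web): 64 × 14, A = 896 mm², y = 153 mm, Ī = 14634.7 mm⁴.
Bottom flange (beyond web): 64 × 14, A = 896 mm², y = 7 mm, Ī = 14634.7 mm⁴.
By symmetry the centroid is at mid-height, ȳ = 80 mm.
Transfer each piece to the centroidal x-axis using Ī + A·d² with d = y − 80:
  web: d = 0 mm → contributes +5 461 333 mm⁴
  top flange (beyond web): d = 73 mm → contributes +4 789 419 mm⁴
  bottom flange (beyond web): d = -73 mm → contributes +4 789 419 mm⁴
Total I = 15 040 171 mm⁴.
For the y-axis: x̄ = 24.4706 mm.
Repeating about the centroidal y-axis gives I_y = 2 352 871 mm⁴.

I_x ≈ 1.504 × 10⁷ mm⁴, I_y ≈ 2.353 × 10⁶ mm⁴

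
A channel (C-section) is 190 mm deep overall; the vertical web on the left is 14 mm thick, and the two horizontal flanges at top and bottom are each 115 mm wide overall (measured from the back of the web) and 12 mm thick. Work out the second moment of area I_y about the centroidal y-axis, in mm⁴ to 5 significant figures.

Decompose the section into non-overlapping parts with the origin at the bottom-left of its bounding rectangle.
Web: 14 × 190, A = 2 660 mm², x = 7 mm, Ī = 43446.67 mm⁴.
Top flange (beyond web): 101 × 12, A = 1 212 mm², x = 64.5 mm, Ī = 1 030 301 mm⁴.
Bottom flange (beyond web): 101 × 12, A = 1 212 mm², x = 64.5 mm, Ī = 1 030 301 mm⁴.
Centroid: x̄ = ΣA·x / ΣA = 34.41542 mm.
Transfer each piece to the centroidal y-axis using Ī + A·d² with d = x − 34.41542:
  web: d = -27.41542 mm → contributes +2 042 717 mm⁴
  top flange (beyond web): d = 30.08458 mm → contributes +2 127 260 mm⁴
  bottom flange (beyond web): d = 30.08458 mm → contributes +2 127 260 mm⁴
Total I = 6 297 237 mm⁴.

I_y ≈ 6.2972 × 10⁶ mm⁴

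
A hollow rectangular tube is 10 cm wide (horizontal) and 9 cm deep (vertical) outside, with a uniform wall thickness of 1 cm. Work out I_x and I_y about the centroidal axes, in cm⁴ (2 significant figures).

Break the section into simple shapes (no overlaps), measuring from the bottom-left corner of the bounding box.
Outer rectangle: 10 × 9, A = 90 cm², y = 4.5 cm, Ī = 607.5 cm⁴.
Inner void (subtracted): 8 × 7, A = 56 cm², y = 4.5 cm, Ī = 228.7 cm⁴.
By symmetry the centroid is at mid-height, ȳ = 4.5 cm.
All pieces are centred on the centroidal x-axis, so I = ΣĪ (holes subtracted) = 378.8 cm⁴.
Repeating about the centroidal y-axis gives I_y = 451.3 cm⁴.

I_x ≈ 380 cm⁴, I_y ≈ 450 cm⁴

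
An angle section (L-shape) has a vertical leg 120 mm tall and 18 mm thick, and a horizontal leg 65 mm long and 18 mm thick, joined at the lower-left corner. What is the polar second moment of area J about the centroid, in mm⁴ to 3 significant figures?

Split into non-overlapping primitives; take the origin at the lower-left of the bounding box.
Vertical leg: 18 × 120, A = 2 160 mm², y = 60 mm, Ī = 2 592 000 mm⁴.
Horizontal leg (remainder): 47 × 18, A = 846 mm², y = 9 mm, Ī = 22 842 mm⁴.
Centroid: ȳ = ΣA·y / ΣA = 45.647 mm.
Transfer each piece to the centroidal x-axis using Ī + A·d² with d = y − 45.647:
  vertical leg: d = 14.353 mm → contributes +3 036 997 mm⁴
  horizontal leg (remainder): d = -36.647 mm → contributes +1 159 004 mm⁴
Total I = 4 196 001 mm⁴.
For the y-axis: x̄ = 18.147 mm.
Repeating about the centroidal y-axis gives I_y = 856 153 mm⁴.
Polar second moment: J = I_x + I_y = 5 052 154 mm⁴.

J ≈ 5.05 × 10⁶ mm⁴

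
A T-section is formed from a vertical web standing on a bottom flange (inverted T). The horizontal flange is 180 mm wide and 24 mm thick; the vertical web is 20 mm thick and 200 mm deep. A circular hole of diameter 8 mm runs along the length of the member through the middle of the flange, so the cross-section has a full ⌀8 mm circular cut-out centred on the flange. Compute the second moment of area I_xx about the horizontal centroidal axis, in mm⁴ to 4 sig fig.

I_xx ≈ 3.945 × 10⁷ mm⁴

Split into non-overlapping primitives; take the origin at the lower-left of the bounding box.
Flange: 180 × 24, A = 4 320 mm², y = 12 mm, Ī = 207 360 mm⁴.
Web: 20 × 200, A = 4 000 mm², y = 124 mm, Ī = 13 333 333 mm⁴.
Hole (subtracted): ⌀8, A = 50.2655 mm², y = 12 mm, Ī = 201.062 mm⁴.
Centroid: ȳ = ΣA·y / ΣA = 66.1734 mm.
Transfer each piece to the horizontal centroidal axis using Ī + A·d² with d = y − 66.1734:
  flange: d = -54.1734 mm → contributes +12 885 532 mm⁴
  web: d = 57.8266 mm → contributes +26 708 976 mm⁴
  hole: d = -54.1734 mm → contributes −147 718 mm⁴
Total I = 39 446 789 mm⁴.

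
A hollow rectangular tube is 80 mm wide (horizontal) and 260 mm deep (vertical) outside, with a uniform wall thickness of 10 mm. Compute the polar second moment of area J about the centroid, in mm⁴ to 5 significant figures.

Split into non-overlapping primitives; take the origin at the lower-left of the bounding box.
Outer rectangle: 80 × 260, A = 20 800 mm², y = 130 mm, Ī = 117 173 333 mm⁴.
Inner void (subtracted): 60 × 240, A = 14 400 mm², y = 130 mm, Ī = 69 120 000 mm⁴.
By symmetry the centroid is at mid-height, ȳ = 130 mm.
All pieces are centred on the centroidal x-axis, so I = ΣĪ (holes subtracted) = 48 053 333 mm⁴.
Repeating about the centroidal y-axis gives I_y = 6 773 333 mm⁴.
Polar second moment: J = I_x + I_y = 54 826 667 mm⁴.

J ≈ 5.4827 × 10⁷ mm⁴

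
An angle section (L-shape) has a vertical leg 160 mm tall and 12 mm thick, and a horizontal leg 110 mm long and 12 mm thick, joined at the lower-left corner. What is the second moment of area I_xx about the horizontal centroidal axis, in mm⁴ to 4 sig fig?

Break the section into simple shapes (no overlaps), measuring from the bottom-left corner of the bounding box.
Vertical leg: 12 × 160, A = 1 920 mm², y = 80 mm, Ī = 4 096 000 mm⁴.
Horizontal leg (remainder): 98 × 12, A = 1 176 mm², y = 6 mm, Ī = 14 112 mm⁴.
Centroid: ȳ = ΣA·y / ΣA = 51.8915 mm.
Transfer each piece to the horizontal centroidal axis using Ī + A·d² with d = y − 51.8915:
  vertical leg: d = 28.1085 mm → contributes +5 612 971 mm⁴
  horizontal leg (remainder): d = -45.8915 mm → contributes +2 490 800 mm⁴
Total I = 8 103 772 mm⁴.

I_xx ≈ 8.104 × 10⁶ mm⁴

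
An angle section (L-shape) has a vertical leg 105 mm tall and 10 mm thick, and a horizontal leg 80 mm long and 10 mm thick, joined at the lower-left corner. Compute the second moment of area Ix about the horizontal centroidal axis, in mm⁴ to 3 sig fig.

Treat the section as a set of non-overlapping primitives; coordinates are from the bounding-box lower-left.
Vertical leg: 10 × 105, A = 1 050 mm², y = 52.5 mm, Ī = 964 688 mm⁴.
Horizontal leg (remainder): 70 × 10, A = 700 mm², y = 5 mm, Ī = 5833.3 mm⁴.
Centroid: ȳ = ΣA·y / ΣA = 33.5 mm.
Transfer each piece to the horizontal centroidal axis using Ī + A·d² with d = y − 33.5:
  vertical leg: d = 19 mm → contributes +1 343 738 mm⁴
  horizontal leg (remainder): d = -28.5 mm → contributes +574 408 mm⁴
Total I = 1 918 146 mm⁴.

Ix ≈ 1.92 × 10⁶ mm⁴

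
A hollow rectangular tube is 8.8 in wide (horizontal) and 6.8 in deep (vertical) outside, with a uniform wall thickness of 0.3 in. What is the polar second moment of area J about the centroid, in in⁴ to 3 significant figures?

Break the section into simple shapes (no overlaps), measuring from the bottom-left corner of the bounding box.
Outer rectangle: 8.8 × 6.8, A = 59.84 in², y = 3.4 in, Ī = 230.58 in⁴.
Inner void (subtracted): 8.2 × 6.2, A = 50.84 in², y = 3.4 in, Ī = 162.86 in⁴.
By symmetry the centroid is at mid-height, ȳ = 3.4 in.
All pieces are centred on the centroidal x-axis, so I = ΣĪ (holes subtracted) = 67.726 in⁴.
Repeating about the centroidal y-axis gives I_y = 101.29 in⁴.
Polar second moment: J = I_x + I_y = 169.02 in⁴.

J ≈ 169 in⁴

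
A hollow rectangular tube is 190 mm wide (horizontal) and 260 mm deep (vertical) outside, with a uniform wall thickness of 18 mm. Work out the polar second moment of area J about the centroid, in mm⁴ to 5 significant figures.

Decompose the section into non-overlapping parts with the origin at the bottom-left of its bounding rectangle.
Outer rectangle: 190 × 260, A = 49 400 mm², y = 130 mm, Ī = 278 286 667 mm⁴.
Inner void (subtracted): 154 × 224, A = 34 496 mm², y = 130 mm, Ī = 144 239 275 mm⁴.
By symmetry the centroid is at mid-height, ȳ = 130 mm.
All pieces are centred on the centroidal x-axis, so I = ΣĪ (holes subtracted) = 134 047 392 mm⁴.
Repeating about the centroidal y-axis gives I_y = 80 436 072 mm⁴.
Polar second moment: J = I_x + I_y = 214 483 464 mm⁴.

J ≈ 2.1448 × 10⁸ mm⁴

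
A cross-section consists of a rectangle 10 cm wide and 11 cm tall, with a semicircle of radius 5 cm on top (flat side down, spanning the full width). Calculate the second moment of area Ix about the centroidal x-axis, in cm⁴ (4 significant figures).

Ix ≈ 2859 cm⁴

Decompose the section into non-overlapping parts with the origin at the bottom-left of its bounding rectangle.
Rectangular body: 10 × 11, A = 110 cm², y = 5.5 cm, Ī = 1109.17 cm⁴.
Semicircular cap: semicircle r = 5, A = 39.2699 cm², y = 13.1221 cm, Ī = 68.5981 cm⁴.
Centroid: ȳ = ΣA·y / ΣA = 7.50521 cm.
Transfer each piece to the centroidal x-axis using Ī + A·d² with d = y − 7.50521:
  rectangular body: d = -2.00521 cm → contributes +1551.46 cm⁴
  semicircular cap: d = 5.61685 cm → contributes +1307.53 cm⁴
Total I = 2858.99 cm⁴.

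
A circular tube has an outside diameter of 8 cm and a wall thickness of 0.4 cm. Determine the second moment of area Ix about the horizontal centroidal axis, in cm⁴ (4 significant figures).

Ix ≈ 69.15 cm⁴

Break the section into simple shapes (no overlaps), measuring from the bottom-left corner of the bounding box.
Outer circle: ⌀8, A = 50.2655 cm², y = 4 cm, Ī = 201.062 cm⁴.
Bore (subtracted): ⌀7.2, A = 40.715 cm², y = 4 cm, Ī = 131.917 cm⁴.
By symmetry the centroid is at mid-height, ȳ = 4 cm.
All pieces are centred on the horizontal centroidal axis, so I = ΣĪ (holes subtracted) = 69.1452 cm⁴.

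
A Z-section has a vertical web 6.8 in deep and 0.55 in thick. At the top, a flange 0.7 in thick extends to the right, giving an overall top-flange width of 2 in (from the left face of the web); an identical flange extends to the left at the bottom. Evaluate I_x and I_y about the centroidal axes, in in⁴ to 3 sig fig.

I_x ≈ 33.4 in⁴, I_y ≈ 2.48 in⁴

Break the section into simple shapes (no overlaps), measuring from the bottom-left corner of the bounding box.
Web: 0.55 × 6.8, A = 3.74 in², y = 3.4 in, Ī = 14.411 in⁴.
Top flange (beyond web): 1.45 × 0.7, A = 1.015 in², y = 6.45 in, Ī = 0.041446 in⁴.
Bottom flange (beyond web): 1.45 × 0.7, A = 1.015 in², y = 0.35 in, Ī = 0.041446 in⁴.
Centroid: ȳ = ΣA·y / ΣA = 3.4 in.
Transfer each piece to the centroidal x-axis using Ī + A·d² with d = y − 3.4:
  web: d = 0 in → contributes +14.411 in⁴
  top flange (beyond web): d = 3.05 in → contributes +9.4835 in⁴
  bottom flange (beyond web): d = -3.05 in → contributes +9.4835 in⁴
Total I = 33.378 in⁴.
For the y-axis: x̄ = 1.725 in.
Repeating about the centroidal y-axis gives I_y = 2.48 in⁴.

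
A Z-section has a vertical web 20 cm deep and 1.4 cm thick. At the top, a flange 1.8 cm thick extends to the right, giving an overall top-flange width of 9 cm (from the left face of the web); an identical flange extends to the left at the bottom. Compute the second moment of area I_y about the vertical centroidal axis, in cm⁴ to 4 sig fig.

Split into non-overlapping primitives; take the origin at the lower-left of the bounding box.
Web: 1.4 × 20, A = 28 cm², x = 8.3 cm, Ī = 4.57333 cm⁴.
Top flange (beyond web): 7.6 × 1.8, A = 13.68 cm², x = 12.8 cm, Ī = 65.8464 cm⁴.
Bottom flange (beyond web): 7.6 × 1.8, A = 13.68 cm², x = 3.8 cm, Ī = 65.8464 cm⁴.
Centroid: x̄ = ΣA·x / ΣA = 8.3 cm.
Transfer each piece to the vertical centroidal axis using Ī + A·d² with d = x − 8.3:
  web: d = 0 cm → contributes +4.57333 cm⁴
  top flange (beyond web): d = 4.5 cm → contributes +342.866 cm⁴
  bottom flange (beyond web): d = -4.5 cm → contributes +342.866 cm⁴
Total I = 690.306 cm⁴.

I_y ≈ 690.3 cm⁴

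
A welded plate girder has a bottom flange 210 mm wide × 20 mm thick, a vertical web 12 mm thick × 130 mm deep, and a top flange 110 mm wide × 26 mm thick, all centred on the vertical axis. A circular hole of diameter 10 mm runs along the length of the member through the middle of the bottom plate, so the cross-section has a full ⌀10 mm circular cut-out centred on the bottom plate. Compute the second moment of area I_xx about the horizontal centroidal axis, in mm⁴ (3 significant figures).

I_xx ≈ 4.22 × 10⁷ mm⁴

Split into non-overlapping primitives; take the origin at the lower-left of the bounding box.
Bottom plate: 210 × 20, A = 4 200 mm², y = 10 mm, Ī = 140 000 mm⁴.
Web plate: 12 × 130, A = 1 560 mm², y = 85 mm, Ī = 2 197 000 mm⁴.
Top plate: 110 × 26, A = 2 860 mm², y = 163 mm, Ī = 161 113 mm⁴.
Hole (subtracted): ⌀10, A = 78.54 mm², y = 10 mm, Ī = 490.87 mm⁴.
Centroid: ȳ = ΣA·y / ΣA = 74.928 mm.
Transfer each piece to the horizontal centroidal axis using Ī + A·d² with d = y − 74.928:
  bottom plate: d = -64.928 mm → contributes +17 845 714 mm⁴
  web plate: d = 10.072 mm → contributes +2 355 254 mm⁴
  top plate: d = 88.072 mm → contributes +22 345 206 mm⁴
  hole: d = -64.928 mm → contributes −331 587 mm⁴
Total I = 42 214 587 mm⁴.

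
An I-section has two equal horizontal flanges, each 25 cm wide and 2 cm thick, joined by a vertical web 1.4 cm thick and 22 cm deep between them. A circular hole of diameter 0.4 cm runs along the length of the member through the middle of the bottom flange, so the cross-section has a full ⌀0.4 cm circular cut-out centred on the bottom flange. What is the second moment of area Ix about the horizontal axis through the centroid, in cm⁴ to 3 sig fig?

Ix ≈ 1.57 × 10⁴ cm⁴

Split into non-overlapping primitives; take the origin at the lower-left of the bounding box.
Bottom flange: 25 × 2, A = 50 cm², y = 1 cm, Ī = 16.667 cm⁴.
Web: 1.4 × 22, A = 30.8 cm², y = 13 cm, Ī = 1242.3 cm⁴.
Top flange: 25 × 2, A = 50 cm², y = 25 cm, Ī = 16.667 cm⁴.
Hole (subtracted): ⌀0.4, A = 0.12566 cm², y = 1 cm, Ī = 0.0012566 cm⁴.
Centroid: ȳ = ΣA·y / ΣA = 13.012 cm.
Transfer each piece to the horizontal axis through the centroid using Ī + A·d² with d = y − 13.012:
  bottom flange: d = -12.012 cm → contributes +7230.5 cm⁴
  web: d = -0.01154 cm → contributes +1242.3 cm⁴
  top flange: d = 11.988 cm → contributes +7202.8 cm⁴
  hole: d = -12.012 cm → contributes −18.132 cm⁴
Total I = 15 657 cm⁴.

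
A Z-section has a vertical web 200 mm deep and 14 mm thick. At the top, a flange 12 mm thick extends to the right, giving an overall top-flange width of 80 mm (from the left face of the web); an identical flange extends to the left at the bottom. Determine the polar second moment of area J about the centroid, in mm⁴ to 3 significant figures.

J ≈ 2.65 × 10⁷ mm⁴

Split into non-overlapping primitives; take the origin at the lower-left of the bounding box.
Web: 14 × 200, A = 2 800 mm², y = 100 mm, Ī = 9 333 333 mm⁴.
Top flange (beyond web): 66 × 12, A = 792 mm², y = 194 mm, Ī = 9 504 mm⁴.
Bottom flange (beyond web): 66 × 12, A = 792 mm², y = 6 mm, Ī = 9 504 mm⁴.
Centroid: ȳ = ΣA·y / ΣA = 100 mm.
Transfer each piece to the centroidal x-axis using Ī + A·d² with d = y − 100:
  web: d = 0 mm → contributes +9 333 333 mm⁴
  top flange (beyond web): d = 94 mm → contributes +7 007 616 mm⁴
  bottom flange (beyond web): d = -94 mm → contributes +7 007 616 mm⁴
Total I = 23 348 565 mm⁴.
For the y-axis: x̄ = 73 mm.
Repeating about the centroidal y-axis gives I_y = 3 155 125 mm⁴.
Polar second moment: J = I_x + I_y = 26 503 691 mm⁴.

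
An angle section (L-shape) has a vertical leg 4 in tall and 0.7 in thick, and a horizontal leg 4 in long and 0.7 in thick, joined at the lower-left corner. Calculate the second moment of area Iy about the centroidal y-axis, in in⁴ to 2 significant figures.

Iy ≈ 7.3 in⁴

Split into non-overlapping primitives; take the origin at the lower-left of the bounding box.
Vertical leg: 0.7 × 4, A = 2.8 in², x = 0.35 in, Ī = 0.1143 in⁴.
Horizontal leg (remainder): 3.3 × 0.7, A = 2.31 in², x = 2.35 in, Ī = 2.096 in⁴.
Centroid: x̄ = ΣA·x / ΣA = 1.254 in.
Transfer each piece to the centroidal y-axis using Ī + A·d² with d = x − 1.254:
  vertical leg: d = -0.9041 in → contributes +2.403 in⁴
  horizontal leg (remainder): d = 1.096 in → contributes +4.871 in⁴
Total I = 7.274 in⁴.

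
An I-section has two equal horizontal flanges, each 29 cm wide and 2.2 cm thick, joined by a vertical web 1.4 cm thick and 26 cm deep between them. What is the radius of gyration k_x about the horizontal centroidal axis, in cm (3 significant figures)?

k_x ≈ 12.9 cm

Decompose the section into non-overlapping parts with the origin at the bottom-left of its bounding rectangle.
Bottom flange: 29 × 2.2, A = 63.8 cm², y = 1.1 cm, Ī = 25.733 cm⁴.
Web: 1.4 × 26, A = 36.4 cm², y = 15.2 cm, Ī = 2050.5 cm⁴.
Top flange: 29 × 2.2, A = 63.8 cm², y = 29.3 cm, Ī = 25.733 cm⁴.
By symmetry the centroid is at mid-height, ȳ = 15.2 cm.
Transfer each piece to the horizontal centroidal axis using Ī + A·d² with d = y − 15.2:
  bottom flange: d = -14.1 cm → contributes +12 710 cm⁴
  web: d = 0 cm → contributes +2050.5 cm⁴
  top flange: d = 14.1 cm → contributes +12 710 cm⁴
Total I = 27 470 cm⁴.
Radius of gyration: k = √(I/A) = √(27 470 / 164) = 12.942 cm.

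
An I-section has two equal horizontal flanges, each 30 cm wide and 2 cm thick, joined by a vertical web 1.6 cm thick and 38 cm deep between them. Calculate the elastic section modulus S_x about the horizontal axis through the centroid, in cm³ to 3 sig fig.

S_x ≈ 2640 cm³

Treat the section as a set of non-overlapping primitives; coordinates are from the bounding-box lower-left.
Bottom flange: 30 × 2, A = 60 cm², y = 1 cm, Ī = 20 cm⁴.
Web: 1.6 × 38, A = 60.8 cm², y = 21 cm, Ī = 7316.3 cm⁴.
Top flange: 30 × 2, A = 60 cm², y = 41 cm, Ī = 20 cm⁴.
By symmetry the centroid is at mid-height, ȳ = 21 cm.
Transfer each piece to the horizontal axis through the centroid using Ī + A·d² with d = y − 21:
  bottom flange: d = -20 cm → contributes +24 020 cm⁴
  web: d = 0 cm → contributes +7316.3 cm⁴
  top flange: d = 20 cm → contributes +24 020 cm⁴
Total I = 55 356 cm⁴.
Extreme fibre distance c = 21 cm; S = I/c = 2 636 cm³.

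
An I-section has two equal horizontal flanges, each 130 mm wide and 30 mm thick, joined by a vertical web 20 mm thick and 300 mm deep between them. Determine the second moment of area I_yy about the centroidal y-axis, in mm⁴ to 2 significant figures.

Split into non-overlapping primitives; take the origin at the lower-left of the bounding box.
Bottom flange: 130 × 30, A = 3 900 mm², x = 65 mm, Ī = 5 492 500 mm⁴.
Web: 20 × 300, A = 6 000 mm², x = 65 mm, Ī = 200 000 mm⁴.
Top flange: 130 × 30, A = 3 900 mm², x = 65 mm, Ī = 5 492 500 mm⁴.
By symmetry the centroid is at mid-width, x̄ = 65 mm.
All pieces are centred on the centroidal y-axis, so I = ΣĪ = 11 185 000 mm⁴.

I_yy ≈ 1.1 × 10⁷ mm⁴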